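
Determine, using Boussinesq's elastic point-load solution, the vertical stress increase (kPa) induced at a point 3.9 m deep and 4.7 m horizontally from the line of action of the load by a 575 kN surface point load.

Boussinesq vertical stress below a point load on an elastic half-space:
Δσ_z = 3P/(2πz²) · [1 + (r/z)²]^(−5/2)
r/z = 4.7/3.9 = 1.2051; [1+(r/z)²]^(−5/2) = 0.10618.
Δσ_z = 3×575/(2π×3.9²) × 0.10618 = 18.05 × 0.10618 = 1.917 kPa

Δσ_z ≈ 1.92 kPa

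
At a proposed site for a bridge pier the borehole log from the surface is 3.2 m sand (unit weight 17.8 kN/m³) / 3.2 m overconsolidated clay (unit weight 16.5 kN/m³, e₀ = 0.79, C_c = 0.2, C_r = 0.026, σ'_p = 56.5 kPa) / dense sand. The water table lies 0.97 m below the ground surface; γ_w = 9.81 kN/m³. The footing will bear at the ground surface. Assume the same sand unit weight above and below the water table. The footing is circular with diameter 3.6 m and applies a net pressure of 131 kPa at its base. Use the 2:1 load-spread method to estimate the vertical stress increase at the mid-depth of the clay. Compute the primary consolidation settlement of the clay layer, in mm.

Mid-depth of clay below the ground surface: z = 3.2 + 3.2/2 = 4.8 m.
Total vertical stress at mid-clay: σ_v = 17.8×3.2 + 16.5×1.6 = 83.36 kPa.
Pore pressure: u = 9.81×(4.8 − 0.97) = 37.572 kPa.
Initial effective stress: σ'_0 = σ_v − u = 83.36 − 37.572 = 45.788 kPa.
Stress increase at mid-clay by the 2:1 spreading method:
Δσ ≈ qD²/(D+z)² = 131×3.6²/(3.6+4.8)² = 24.061 kPa
Final effective stress: σ'_f = 45.788 + 24.061 = 69.849 kPa.
σ'_f = 69.849 > σ'_p = 56.5 kPa, so the stress path crosses the preconsolidation pressure — recompression up to σ'_p, then virgin compression beyond:
S_c = H/(1+e₀)·[C_r·log₁₀(σ'_p/σ'_0) + C_c·log₁₀(σ'_f/σ'_p)]
    = 3.2/1.79 × [0.026×log₁₀(56.5/45.788) + 0.2×log₁₀(69.849/56.5)]
    = 1.7877 × [0.0023737 + 0.018422] = 0.03718 m

S_c ≈ 37.2 mm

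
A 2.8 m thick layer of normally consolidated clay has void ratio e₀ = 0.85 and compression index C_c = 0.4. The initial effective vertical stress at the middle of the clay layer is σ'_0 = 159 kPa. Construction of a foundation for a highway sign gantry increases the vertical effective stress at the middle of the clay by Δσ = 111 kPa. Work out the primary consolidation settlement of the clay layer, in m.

S_c ≈ 0.139 m

Final effective stress: σ'_f = σ'_0 + Δσ = 159 + 111 = 270 kPa.
Normally consolidated clay, so the full stress increment lies on the virgin compression line:
S_c = C_c·H/(1+e₀)·log₁₀(σ'_f/σ'_0) = 0.4×2.8/(1+0.85)×log₁₀(270/159)
    = 0.60541 × 0.22997 = 0.1392 m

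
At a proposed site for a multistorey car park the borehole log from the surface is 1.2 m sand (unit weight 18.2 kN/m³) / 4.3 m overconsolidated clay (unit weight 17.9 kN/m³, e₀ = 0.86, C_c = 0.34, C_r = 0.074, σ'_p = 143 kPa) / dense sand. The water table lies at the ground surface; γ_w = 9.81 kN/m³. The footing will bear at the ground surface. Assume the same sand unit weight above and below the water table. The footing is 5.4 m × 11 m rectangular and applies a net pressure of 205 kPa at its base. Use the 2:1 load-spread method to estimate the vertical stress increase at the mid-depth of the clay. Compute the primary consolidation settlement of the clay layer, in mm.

S_c ≈ 112 mm

Mid-depth of clay below the ground surface: z = 1.2 + 4.3/2 = 3.35 m.
Total vertical stress at mid-clay: σ_v = 18.2×1.2 + 17.9×2.15 = 60.325 kPa.
Pore pressure: u = 9.81×(3.35 − 0) = 32.864 kPa.
Initial effective stress: σ'_0 = σ_v − u = 60.325 − 32.864 = 27.461 kPa.
Stress increase at mid-clay by the 2:1 spreading method:
Δσ = qBL/((B+z)(L+z)) = 205×5.4×11/((5.4+3.35)(11+3.35)) = 96.98 kPa
Final effective stress: σ'_f = 27.461 + 96.98 = 124.44 kPa.
σ'_f = 124.44 ≤ σ'_p = 143 kPa, so the clay remains overconsolidated and only the recompression index applies:
S_c = C_r·H/(1+e₀)·log₁₀(σ'_f/σ'_0) = 0.074×4.3/1.86×log₁₀(124.44/27.461)
    = 0.17107 × 0.65624 = 0.1123 m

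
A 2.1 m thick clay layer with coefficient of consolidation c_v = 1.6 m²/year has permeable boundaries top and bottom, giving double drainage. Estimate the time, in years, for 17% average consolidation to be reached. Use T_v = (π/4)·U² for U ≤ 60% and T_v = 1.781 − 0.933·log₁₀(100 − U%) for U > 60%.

Drainage path length: H_d = H/2 = 1.05 m (double drainage).
U ≤ 60%: T_v = (π/4)·U² = (π/4)×0.17² = 0.022698.
t = T_v·H_d²/c_v = 0.022698×1.05²/1.6 = 0.01564 years.

t ≈ 0.0156 years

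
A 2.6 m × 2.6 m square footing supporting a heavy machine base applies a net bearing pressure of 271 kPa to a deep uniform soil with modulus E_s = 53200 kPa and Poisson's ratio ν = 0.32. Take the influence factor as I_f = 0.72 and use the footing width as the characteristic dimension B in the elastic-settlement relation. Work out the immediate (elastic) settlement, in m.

Immediate (elastic) settlement: S_e = q·B·(1−ν²)/E_s · I_f.
S_e = 271 × 2.6 × (1 − 0.32²) / 53200 × 0.72
    = 271 × 2.6 × 0.8976 / 53200 × 0.72
    = 0.008559 m

S_e ≈ 0.00856 m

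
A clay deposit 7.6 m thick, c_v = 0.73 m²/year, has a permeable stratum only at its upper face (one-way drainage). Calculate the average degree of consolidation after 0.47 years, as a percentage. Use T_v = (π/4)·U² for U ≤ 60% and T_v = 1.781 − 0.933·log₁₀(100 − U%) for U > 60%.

U ≈ 8.7 %

Drainage path length: H_d = H = 7.6 m (single drainage).
T_v = c_v·t/H_d² = 0.73×0.47/7.6² = 0.0059401.
T_v = 0.0059401 corresponds to the U ≤ 60% branch:
U = √(4T_v/π) = 0.08697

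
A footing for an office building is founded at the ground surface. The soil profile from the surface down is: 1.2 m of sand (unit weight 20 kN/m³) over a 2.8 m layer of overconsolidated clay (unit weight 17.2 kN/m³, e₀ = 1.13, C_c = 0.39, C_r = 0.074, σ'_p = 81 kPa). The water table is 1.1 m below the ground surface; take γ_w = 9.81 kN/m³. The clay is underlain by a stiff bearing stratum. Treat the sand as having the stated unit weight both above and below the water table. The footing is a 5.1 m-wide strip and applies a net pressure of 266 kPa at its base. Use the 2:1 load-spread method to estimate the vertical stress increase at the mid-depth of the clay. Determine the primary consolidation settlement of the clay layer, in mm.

S_c ≈ 249 mm

Mid-depth of clay below the ground surface: z = 1.2 + 2.8/2 = 2.6 m.
Total vertical stress at mid-clay: σ_v = 20×1.2 + 17.2×1.4 = 48.08 kPa.
Pore pressure: u = 9.81×(2.6 − 1.1) = 14.715 kPa.
Initial effective stress: σ'_0 = σ_v − u = 48.08 − 14.715 = 33.365 kPa.
Stress increase at mid-clay by the 2:1 spreading method:
Δσ = qB/(B+z) = 266×5.1/(5.1+2.6) = 176.18 kPa
Final effective stress: σ'_f = 33.365 + 176.18 = 209.55 kPa.
σ'_f = 209.55 > σ'_p = 81 kPa, so the stress path crosses the preconsolidation pressure — recompression up to σ'_p, then virgin compression beyond:
S_c = H/(1+e₀)·[C_r·log₁₀(σ'_p/σ'_0) + C_c·log₁₀(σ'_f/σ'_p)]
    = 2.8/2.13 × [0.074×log₁₀(81/33.365) + 0.39×log₁₀(209.55/81)]
    = 1.3146 × [0.028504 + 0.16099] = 0.2491 m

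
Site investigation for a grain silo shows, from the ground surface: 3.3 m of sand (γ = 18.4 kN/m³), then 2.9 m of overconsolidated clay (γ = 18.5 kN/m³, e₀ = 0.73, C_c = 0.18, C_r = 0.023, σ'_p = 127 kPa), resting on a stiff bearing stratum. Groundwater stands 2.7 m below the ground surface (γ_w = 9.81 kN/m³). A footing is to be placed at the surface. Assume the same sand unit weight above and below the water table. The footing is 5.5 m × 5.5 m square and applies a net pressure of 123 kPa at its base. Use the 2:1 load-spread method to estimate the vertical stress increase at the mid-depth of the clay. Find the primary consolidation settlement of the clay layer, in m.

Mid-depth of clay below the ground surface: z = 3.3 + 2.9/2 = 4.75 m.
Total vertical stress at mid-clay: σ_v = 18.4×3.3 + 18.5×1.45 = 87.545 kPa.
Pore pressure: u = 9.81×(4.75 − 2.7) = 20.11 kPa.
Initial effective stress: σ'_0 = σ_v − u = 87.545 − 20.11 = 67.435 kPa.
Stress increase at mid-clay by the 2:1 spreading method:
Δσ = qBL/((B+z)(L+z)) = 123×5.5×5.5/((5.5+4.75)(5.5+4.75)) = 35.415 kPa
Final effective stress: σ'_f = 67.435 + 35.415 = 102.85 kPa.
σ'_f = 102.85 ≤ σ'_p = 127 kPa, so the clay remains overconsolidated and only the recompression index applies:
S_c = C_r·H/(1+e₀)·log₁₀(σ'_f/σ'_0) = 0.023×2.9/1.73×log₁₀(102.85/67.435)
    = 0.038555 × 0.18332 = 0.007068 m

S_c ≈ 0.00707 m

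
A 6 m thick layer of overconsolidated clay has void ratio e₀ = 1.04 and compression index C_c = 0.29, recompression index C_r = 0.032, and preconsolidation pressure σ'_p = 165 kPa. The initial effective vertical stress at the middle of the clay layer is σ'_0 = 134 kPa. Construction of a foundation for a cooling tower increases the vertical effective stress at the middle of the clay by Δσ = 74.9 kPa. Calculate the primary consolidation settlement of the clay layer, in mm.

S_c ≈ 95.9 mm

Final effective stress: σ'_f = 134 + 74.9 = 208.9 kPa.
σ'_f = 208.9 > σ'_p = 165 kPa, so the stress path crosses the preconsolidation pressure — recompression up to σ'_p, then virgin compression beyond:
S_c = H/(1+e₀)·[C_r·log₁₀(σ'_p/σ'_0) + C_c·log₁₀(σ'_f/σ'_p)]
    = 6/2.04 × [0.032×log₁₀(165/134) + 0.29×log₁₀(208.9/165)]
    = 2.9412 × [0.0028921 + 0.029712] = 0.0959 m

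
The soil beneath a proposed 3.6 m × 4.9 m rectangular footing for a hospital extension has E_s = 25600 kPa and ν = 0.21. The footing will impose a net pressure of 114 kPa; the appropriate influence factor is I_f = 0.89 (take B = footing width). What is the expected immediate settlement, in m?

S_e ≈ 0.0136 m

Immediate (elastic) settlement: S_e = q·B·(1−ν²)/E_s · I_f.
S_e = 114 × 3.6 × (1 − 0.21²) / 25600 × 0.89
    = 114 × 3.6 × 0.9559 / 25600 × 0.89
    = 0.01364 m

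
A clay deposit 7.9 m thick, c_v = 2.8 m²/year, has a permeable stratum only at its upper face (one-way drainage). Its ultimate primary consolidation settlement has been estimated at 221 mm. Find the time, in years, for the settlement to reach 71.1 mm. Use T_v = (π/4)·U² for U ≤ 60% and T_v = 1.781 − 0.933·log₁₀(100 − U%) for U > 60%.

t ≈ 1.81 years

Drainage path length: H_d = H = 7.9 m (single drainage).
U = S(t)/S_ult = 71.1/221 = 0.3217.
U ≤ 60%: T_v = (π/4)·U² = (π/4)×0.32172² = 0.081291.
t = T_v·H_d²/c_v = 0.081291×7.9²/2.8 = 1.812 years.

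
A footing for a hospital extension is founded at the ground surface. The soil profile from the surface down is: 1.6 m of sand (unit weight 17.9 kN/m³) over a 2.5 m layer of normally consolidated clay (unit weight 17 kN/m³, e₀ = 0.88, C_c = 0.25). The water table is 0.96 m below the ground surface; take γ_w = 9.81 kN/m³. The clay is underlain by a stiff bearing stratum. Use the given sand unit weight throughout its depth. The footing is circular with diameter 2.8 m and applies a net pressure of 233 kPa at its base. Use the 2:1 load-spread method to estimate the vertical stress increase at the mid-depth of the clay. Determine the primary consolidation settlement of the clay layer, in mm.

S_c ≈ 150 mm

Mid-depth of clay below the ground surface: z = 1.6 + 2.5/2 = 2.85 m.
Total vertical stress at mid-clay: σ_v = 17.9×1.6 + 17×1.25 = 49.89 kPa.
Pore pressure: u = 9.81×(2.85 − 0.96) = 18.541 kPa.
Initial effective stress: σ'_0 = σ_v − u = 49.89 − 18.541 = 31.349 kPa.
Stress increase at mid-clay by the 2:1 spreading method:
Δσ ≈ qD²/(D+z)² = 233×2.8²/(2.8+2.85)² = 57.224 kPa
Final effective stress: σ'_f = σ'_0 + Δσ = 31.349 + 57.224 = 88.573 kPa.
Normally consolidated clay, so the full stress increment lies on the virgin compression line:
S_c = C_c·H/(1+e₀)·log₁₀(σ'_f/σ'_0) = 0.25×2.5/(1+0.88)×log₁₀(88.573/31.349)
    = 0.33245 × 0.45108 = 0.15 m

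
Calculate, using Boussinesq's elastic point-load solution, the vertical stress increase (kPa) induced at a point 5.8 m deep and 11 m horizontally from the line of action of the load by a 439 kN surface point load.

Δσ_z ≈ 0.138 kPa

Boussinesq vertical stress below a point load on an elastic half-space:
Δσ_z = 3P/(2πz²) · [1 + (r/z)²]^(−5/2)
r/z = 11/5.8 = 1.8966; [1+(r/z)²]^(−5/2) = 0.022072.
Δσ_z = 3×439/(2π×5.8²) × 0.022072 = 6.2309 × 0.022072 = 0.1375 kPa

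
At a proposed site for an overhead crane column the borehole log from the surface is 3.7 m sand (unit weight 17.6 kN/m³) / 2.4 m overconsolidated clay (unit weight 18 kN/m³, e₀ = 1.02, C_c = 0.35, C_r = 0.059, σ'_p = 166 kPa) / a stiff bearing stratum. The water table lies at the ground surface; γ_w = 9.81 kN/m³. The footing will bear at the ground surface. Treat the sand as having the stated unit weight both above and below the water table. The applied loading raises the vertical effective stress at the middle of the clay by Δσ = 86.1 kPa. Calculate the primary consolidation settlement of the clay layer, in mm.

Mid-depth of clay below the ground surface: z = 3.7 + 2.4/2 = 4.9 m.
Total vertical stress at mid-clay: σ_v = 17.6×3.7 + 18×1.2 = 86.72 kPa.
Pore pressure: u = 9.81×(4.9 − 0) = 48.069 kPa.
Initial effective stress: σ'_0 = σ_v − u = 86.72 − 48.069 = 38.651 kPa.
Final effective stress: σ'_f = 38.651 + 86.1 = 124.75 kPa.
σ'_f = 124.75 ≤ σ'_p = 166 kPa, so the clay remains overconsolidated and only the recompression index applies:
S_c = C_r·H/(1+e₀)·log₁₀(σ'_f/σ'_0) = 0.059×2.4/2.02×log₁₀(124.75/38.651)
    = 0.070098 × 0.50888 = 0.03567 m

S_c ≈ 35.7 mm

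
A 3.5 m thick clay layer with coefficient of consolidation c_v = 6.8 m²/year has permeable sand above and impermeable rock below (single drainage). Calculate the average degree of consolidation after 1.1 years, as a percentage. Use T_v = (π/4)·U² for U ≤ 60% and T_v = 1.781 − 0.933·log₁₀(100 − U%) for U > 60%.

Drainage path length: H_d = H = 3.5 m (single drainage).
T_v = c_v·t/H_d² = 6.8×1.1/3.5² = 0.61061.
T_v = 0.61061 corresponds to the U > 60% branch:
U = 1 − 10^((1.781 − T_v)/0.933)/100 = 0.8203

U ≈ 82 %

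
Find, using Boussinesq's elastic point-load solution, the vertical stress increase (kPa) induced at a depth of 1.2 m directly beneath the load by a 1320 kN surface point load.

Δσ_z ≈ 438 kPa

Boussinesq vertical stress below a point load on an elastic half-space:
Δσ_z = 3P/(2πz²) · [1 + (r/z)²]^(−5/2)
r/z = 0/1.2 = 0; [1+(r/z)²]^(−5/2) = 1.
Δσ_z = 3×1320/(2π×1.2²) × 1 = 437.68 × 1 = 437.7 kPa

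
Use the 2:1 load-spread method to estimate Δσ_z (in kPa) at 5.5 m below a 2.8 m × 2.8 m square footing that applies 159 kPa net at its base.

Δσ_z ≈ 18.1 kPa

By the 2:1 method the load spreads at 1 horizontal : 2 vertical, so at depth z the loaded area has grown by z in each plan dimension:
Δσ = qBL/((B+z)(L+z)) = 159×2.8×2.8/((2.8+5.5)(2.8+5.5)) = 18.095 kPa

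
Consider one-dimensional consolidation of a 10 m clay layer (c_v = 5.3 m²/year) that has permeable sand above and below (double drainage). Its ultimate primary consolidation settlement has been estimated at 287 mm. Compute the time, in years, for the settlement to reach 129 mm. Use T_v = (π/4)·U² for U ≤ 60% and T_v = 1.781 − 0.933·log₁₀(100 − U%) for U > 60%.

Drainage path length: H_d = H/2 = 5 m (double drainage).
U = S(t)/S_ult = 129/287 = 0.4495.
U ≤ 60%: T_v = (π/4)·U² = (π/4)×0.44948² = 0.15867.
t = T_v·H_d²/c_v = 0.15867×5²/5.3 = 0.7484 years.

t ≈ 0.748 years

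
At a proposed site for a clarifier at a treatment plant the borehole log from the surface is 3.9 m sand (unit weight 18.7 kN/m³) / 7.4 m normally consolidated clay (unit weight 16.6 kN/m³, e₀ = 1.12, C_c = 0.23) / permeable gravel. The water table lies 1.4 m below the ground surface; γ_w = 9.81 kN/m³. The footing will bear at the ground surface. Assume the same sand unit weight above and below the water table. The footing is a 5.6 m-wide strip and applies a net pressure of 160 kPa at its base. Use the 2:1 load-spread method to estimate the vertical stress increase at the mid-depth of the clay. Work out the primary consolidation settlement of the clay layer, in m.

S_c ≈ 0.228 m

Mid-depth of clay below the ground surface: z = 3.9 + 7.4/2 = 7.6 m.
Total vertical stress at mid-clay: σ_v = 18.7×3.9 + 16.6×3.7 = 134.35 kPa.
Pore pressure: u = 9.81×(7.6 − 1.4) = 60.822 kPa.
Initial effective stress: σ'_0 = σ_v − u = 134.35 − 60.822 = 73.528 kPa.
Stress increase at mid-clay by the 2:1 spreading method:
Δσ = qB/(B+z) = 160×5.6/(5.6+7.6) = 67.879 kPa
Final effective stress: σ'_f = σ'_0 + Δσ = 73.528 + 67.879 = 141.41 kPa.
Normally consolidated clay, so the full stress increment lies on the virgin compression line:
S_c = C_c·H/(1+e₀)·log₁₀(σ'_f/σ'_0) = 0.23×7.4/(1+1.12)×log₁₀(141.41/73.528)
    = 0.80283 × 0.28403 = 0.228 m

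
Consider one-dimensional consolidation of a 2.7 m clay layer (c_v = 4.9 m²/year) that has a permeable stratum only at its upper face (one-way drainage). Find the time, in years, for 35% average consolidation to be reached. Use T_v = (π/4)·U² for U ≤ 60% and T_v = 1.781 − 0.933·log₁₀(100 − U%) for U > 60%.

Drainage path length: H_d = H = 2.7 m (single drainage).
U ≤ 60%: T_v = (π/4)·U² = (π/4)×0.35² = 0.096211.
t = T_v·H_d²/c_v = 0.096211×2.7²/4.9 = 0.1431 years.

t ≈ 0.143 years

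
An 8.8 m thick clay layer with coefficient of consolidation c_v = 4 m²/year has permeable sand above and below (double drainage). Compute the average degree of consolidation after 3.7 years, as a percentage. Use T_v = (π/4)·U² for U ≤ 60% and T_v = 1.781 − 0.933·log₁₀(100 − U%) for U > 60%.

U ≈ 87.7 %

Drainage path length: H_d = H/2 = 4.4 m (double drainage).
T_v = c_v·t/H_d² = 4×3.7/4.4² = 0.76446.
T_v = 0.76446 corresponds to the U > 60% branch:
U = 1 − 10^((1.781 − T_v)/0.933)/100 = 0.8771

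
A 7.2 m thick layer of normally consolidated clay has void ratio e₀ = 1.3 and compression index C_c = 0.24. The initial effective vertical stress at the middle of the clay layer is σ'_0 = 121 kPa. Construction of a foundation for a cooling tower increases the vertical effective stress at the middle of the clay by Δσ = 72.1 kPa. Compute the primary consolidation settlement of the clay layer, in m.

Final effective stress: σ'_f = σ'_0 + Δσ = 121 + 72.1 = 193.1 kPa.
Normally consolidated clay, so the full stress increment lies on the virgin compression line:
S_c = C_c·H/(1+e₀)·log₁₀(σ'_f/σ'_0) = 0.24×7.2/(1+1.3)×log₁₀(193.1/121)
    = 0.7513 × 0.203 = 0.1525 m

S_c ≈ 0.153 m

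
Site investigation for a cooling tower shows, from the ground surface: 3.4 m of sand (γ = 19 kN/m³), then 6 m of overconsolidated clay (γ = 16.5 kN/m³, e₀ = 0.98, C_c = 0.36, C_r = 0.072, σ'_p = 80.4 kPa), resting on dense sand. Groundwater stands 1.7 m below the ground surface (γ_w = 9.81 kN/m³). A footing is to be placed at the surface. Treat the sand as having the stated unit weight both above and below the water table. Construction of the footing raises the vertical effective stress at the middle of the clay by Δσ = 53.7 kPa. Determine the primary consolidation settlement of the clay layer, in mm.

S_c ≈ 212 mm

Mid-depth of clay below the ground surface: z = 3.4 + 6/2 = 6.4 m.
Total vertical stress at mid-clay: σ_v = 19×3.4 + 16.5×3 = 114.1 kPa.
Pore pressure: u = 9.81×(6.4 − 1.7) = 46.107 kPa.
Initial effective stress: σ'_0 = σ_v − u = 114.1 − 46.107 = 67.993 kPa.
Final effective stress: σ'_f = 67.993 + 53.7 = 121.69 kPa.
σ'_f = 121.69 > σ'_p = 80.4 kPa, so the stress path crosses the preconsolidation pressure — recompression up to σ'_p, then virgin compression beyond:
S_c = H/(1+e₀)·[C_r·log₁₀(σ'_p/σ'_0) + C_c·log₁₀(σ'_f/σ'_p)]
    = 6/1.98 × [0.072×log₁₀(80.4/67.993) + 0.36×log₁₀(121.69/80.4)]
    = 3.0303 × [0.005241 + 0.0648] = 0.2122 m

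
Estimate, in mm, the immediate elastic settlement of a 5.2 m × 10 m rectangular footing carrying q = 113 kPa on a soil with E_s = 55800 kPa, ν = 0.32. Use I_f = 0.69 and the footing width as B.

S_e ≈ 6.52 mm

Immediate (elastic) settlement: S_e = q·B·(1−ν²)/E_s · I_f.
S_e = 113 × 5.2 × (1 − 0.32²) / 55800 × 0.69
    = 113 × 5.2 × 0.8976 / 55800 × 0.69
    = 0.006522 m = 6.522 mm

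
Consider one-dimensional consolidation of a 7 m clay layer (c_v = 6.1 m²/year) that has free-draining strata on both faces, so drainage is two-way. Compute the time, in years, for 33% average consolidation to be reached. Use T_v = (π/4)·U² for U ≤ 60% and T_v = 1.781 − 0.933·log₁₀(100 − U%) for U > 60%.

Drainage path length: H_d = H/2 = 3.5 m (double drainage).
U ≤ 60%: T_v = (π/4)·U² = (π/4)×0.33² = 0.08553.
t = T_v·H_d²/c_v = 0.08553×3.5²/6.1 = 0.1718 years.

t ≈ 0.172 years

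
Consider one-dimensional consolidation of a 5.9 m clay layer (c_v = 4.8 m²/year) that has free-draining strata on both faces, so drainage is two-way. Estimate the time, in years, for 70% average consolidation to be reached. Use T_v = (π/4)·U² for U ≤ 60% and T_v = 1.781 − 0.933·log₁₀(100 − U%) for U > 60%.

Drainage path length: H_d = H/2 = 2.95 m (double drainage).
U > 60%: T_v = 1.781 − 0.933·log₁₀(100 − 70) = 0.40285.
t = T_v·H_d²/c_v = 0.40285×2.95²/4.8 = 0.7304 years.

t ≈ 0.73 years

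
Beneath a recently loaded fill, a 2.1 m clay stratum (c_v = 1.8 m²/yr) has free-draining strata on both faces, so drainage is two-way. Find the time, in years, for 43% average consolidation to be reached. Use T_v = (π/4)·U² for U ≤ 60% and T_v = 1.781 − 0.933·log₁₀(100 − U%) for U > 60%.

Drainage path length: H_d = H/2 = 1.05 m (double drainage).
U ≤ 60%: T_v = (π/4)·U² = (π/4)×0.43² = 0.14522.
t = T_v·H_d²/c_v = 0.14522×1.05²/1.8 = 0.08895 years.

t ≈ 0.0889 years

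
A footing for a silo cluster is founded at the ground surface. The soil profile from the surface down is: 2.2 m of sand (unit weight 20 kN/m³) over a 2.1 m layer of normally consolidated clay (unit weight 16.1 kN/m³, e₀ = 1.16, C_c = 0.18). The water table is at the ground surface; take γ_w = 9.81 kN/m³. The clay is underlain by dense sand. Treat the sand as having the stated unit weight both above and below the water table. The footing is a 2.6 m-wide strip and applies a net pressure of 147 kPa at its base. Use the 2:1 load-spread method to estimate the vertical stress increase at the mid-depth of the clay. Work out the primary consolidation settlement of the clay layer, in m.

S_c ≈ 0.0896 m

Mid-depth of clay below the ground surface: z = 2.2 + 2.1/2 = 3.25 m.
Total vertical stress at mid-clay: σ_v = 20×2.2 + 16.1×1.05 = 60.905 kPa.
Pore pressure: u = 9.81×(3.25 − 0) = 31.883 kPa.
Initial effective stress: σ'_0 = σ_v − u = 60.905 − 31.883 = 29.022 kPa.
Stress increase at mid-clay by the 2:1 spreading method:
Δσ = qB/(B+z) = 147×2.6/(2.6+3.25) = 65.333 kPa
Final effective stress: σ'_f = σ'_0 + Δσ = 29.022 + 65.333 = 94.355 kPa.
Normally consolidated clay, so the full stress increment lies on the virgin compression line:
S_c = C_c·H/(1+e₀)·log₁₀(σ'_f/σ'_0) = 0.18×2.1/(1+1.16)×log₁₀(94.355/29.022)
    = 0.175 × 0.51204 = 0.08961 m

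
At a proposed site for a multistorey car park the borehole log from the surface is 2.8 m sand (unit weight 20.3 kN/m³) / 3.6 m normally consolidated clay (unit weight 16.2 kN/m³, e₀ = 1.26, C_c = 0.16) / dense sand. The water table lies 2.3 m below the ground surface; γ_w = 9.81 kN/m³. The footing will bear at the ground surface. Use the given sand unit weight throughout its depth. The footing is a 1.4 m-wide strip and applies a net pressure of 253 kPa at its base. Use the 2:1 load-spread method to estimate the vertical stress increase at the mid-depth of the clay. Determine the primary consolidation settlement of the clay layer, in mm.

Mid-depth of clay below the ground surface: z = 2.8 + 3.6/2 = 4.6 m.
Total vertical stress at mid-clay: σ_v = 20.3×2.8 + 16.2×1.8 = 86 kPa.
Pore pressure: u = 9.81×(4.6 − 2.3) = 22.563 kPa.
Initial effective stress: σ'_0 = σ_v − u = 86 − 22.563 = 63.437 kPa.
Stress increase at mid-clay by the 2:1 spreading method:
Δσ = qB/(B+z) = 253×1.4/(1.4+4.6) = 59.033 kPa
Final effective stress: σ'_f = σ'_0 + Δσ = 63.437 + 59.033 = 122.47 kPa.
Normally consolidated clay, so the full stress increment lies on the virgin compression line:
S_c = C_c·H/(1+e₀)·log₁₀(σ'_f/σ'_0) = 0.16×3.6/(1+1.26)×log₁₀(122.47/63.437)
    = 0.25487 × 0.28569 = 0.07281 m

S_c ≈ 72.8 mm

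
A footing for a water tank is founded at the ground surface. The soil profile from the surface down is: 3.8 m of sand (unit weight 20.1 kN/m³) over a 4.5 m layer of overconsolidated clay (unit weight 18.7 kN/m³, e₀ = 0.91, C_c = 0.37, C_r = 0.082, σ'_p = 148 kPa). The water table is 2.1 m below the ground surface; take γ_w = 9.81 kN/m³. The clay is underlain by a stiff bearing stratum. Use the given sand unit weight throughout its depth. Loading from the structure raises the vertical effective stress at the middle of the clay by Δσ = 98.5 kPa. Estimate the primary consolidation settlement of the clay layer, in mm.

S_c ≈ 122 mm

Mid-depth of clay below the ground surface: z = 3.8 + 4.5/2 = 6.05 m.
Total vertical stress at mid-clay: σ_v = 20.1×3.8 + 18.7×2.25 = 118.45 kPa.
Pore pressure: u = 9.81×(6.05 − 2.1) = 38.75 kPa.
Initial effective stress: σ'_0 = σ_v − u = 118.45 − 38.75 = 79.7 kPa.
Final effective stress: σ'_f = 79.7 + 98.5 = 178.2 kPa.
σ'_f = 178.2 > σ'_p = 148 kPa, so the stress path crosses the preconsolidation pressure — recompression up to σ'_p, then virgin compression beyond:
S_c = H/(1+e₀)·[C_r·log₁₀(σ'_p/σ'_0) + C_c·log₁₀(σ'_f/σ'_p)]
    = 4.5/1.91 × [0.082×log₁₀(148/79.7) + 0.37×log₁₀(178.2/148)]
    = 2.356 × [0.022042 + 0.029839] = 0.1222 m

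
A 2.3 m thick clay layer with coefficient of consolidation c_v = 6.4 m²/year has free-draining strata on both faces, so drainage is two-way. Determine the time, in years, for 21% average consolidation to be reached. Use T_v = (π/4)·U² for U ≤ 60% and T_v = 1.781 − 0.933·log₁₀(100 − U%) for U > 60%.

Drainage path length: H_d = H/2 = 1.15 m (double drainage).
U ≤ 60%: T_v = (π/4)·U² = (π/4)×0.21² = 0.034636.
t = T_v·H_d²/c_v = 0.034636×1.15²/6.4 = 0.007157 years.

t ≈ 0.00716 years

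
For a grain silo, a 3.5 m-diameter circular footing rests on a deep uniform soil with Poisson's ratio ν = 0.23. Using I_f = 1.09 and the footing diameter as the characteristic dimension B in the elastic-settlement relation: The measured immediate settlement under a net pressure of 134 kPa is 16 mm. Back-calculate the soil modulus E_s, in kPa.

E_s ≈ 30300 kPa

S_e = q·B·(1−ν²)/E_s · I_f  ⇒  E_s = q·B·(1−ν²)·I_f / S_e.
E_s = 134 × 3.5 × 0.9471 × 1.09 / 0.016 = 30260 kPa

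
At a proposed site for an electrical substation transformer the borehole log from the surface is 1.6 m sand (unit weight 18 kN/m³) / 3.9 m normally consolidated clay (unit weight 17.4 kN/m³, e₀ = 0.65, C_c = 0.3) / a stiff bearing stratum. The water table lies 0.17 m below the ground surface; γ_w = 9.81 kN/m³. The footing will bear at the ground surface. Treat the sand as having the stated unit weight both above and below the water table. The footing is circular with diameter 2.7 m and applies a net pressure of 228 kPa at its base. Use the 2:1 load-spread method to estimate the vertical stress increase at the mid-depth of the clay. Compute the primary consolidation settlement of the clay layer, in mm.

S_c ≈ 275 mm

Mid-depth of clay below the ground surface: z = 1.6 + 3.9/2 = 3.55 m.
Total vertical stress at mid-clay: σ_v = 18×1.6 + 17.4×1.95 = 62.73 kPa.
Pore pressure: u = 9.81×(3.55 − 0.17) = 33.158 kPa.
Initial effective stress: σ'_0 = σ_v − u = 62.73 − 33.158 = 29.572 kPa.
Stress increase at mid-clay by the 2:1 spreading method:
Δσ ≈ qD²/(D+z)² = 228×2.7²/(2.7+3.55)² = 42.55 kPa
Final effective stress: σ'_f = σ'_0 + Δσ = 29.572 + 42.55 = 72.122 kPa.
Normally consolidated clay, so the full stress increment lies on the virgin compression line:
S_c = C_c·H/(1+e₀)·log₁₀(σ'_f/σ'_0) = 0.3×3.9/(1+0.65)×log₁₀(72.122/29.572)
    = 0.70909 × 0.38719 = 0.2746 m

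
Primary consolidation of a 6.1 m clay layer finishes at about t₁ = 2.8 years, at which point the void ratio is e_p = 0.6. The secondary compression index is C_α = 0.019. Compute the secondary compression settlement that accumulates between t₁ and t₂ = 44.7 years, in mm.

Secondary compression: S_s = C_α·H/(1+e_p)·log₁₀(t₂/t₁)
S_s = 0.019×6.1/(1+0.6)×log₁₀(44.7/2.8)
    = 0.07244 × 1.203 = 0.08715 m

S_s ≈ 87.2 mm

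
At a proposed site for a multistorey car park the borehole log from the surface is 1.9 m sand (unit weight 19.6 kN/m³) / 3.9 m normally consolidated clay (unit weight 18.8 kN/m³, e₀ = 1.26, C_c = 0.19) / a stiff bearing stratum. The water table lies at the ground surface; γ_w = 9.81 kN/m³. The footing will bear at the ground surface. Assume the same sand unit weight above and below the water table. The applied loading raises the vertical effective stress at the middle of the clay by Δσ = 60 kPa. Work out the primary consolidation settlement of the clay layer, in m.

Mid-depth of clay below the ground surface: z = 1.9 + 3.9/2 = 3.85 m.
Total vertical stress at mid-clay: σ_v = 19.6×1.9 + 18.8×1.95 = 73.9 kPa.
Pore pressure: u = 9.81×(3.85 − 0) = 37.769 kPa.
Initial effective stress: σ'_0 = σ_v − u = 73.9 − 37.769 = 36.131 kPa.
Final effective stress: σ'_f = σ'_0 + Δσ = 36.131 + 60 = 96.131 kPa.
Normally consolidated clay, so the full stress increment lies on the virgin compression line:
S_c = C_c·H/(1+e₀)·log₁₀(σ'_f/σ'_0) = 0.19×3.9/(1+1.26)×log₁₀(96.131/36.131)
    = 0.32788 × 0.42498 = 0.1393 m

S_c ≈ 0.139 m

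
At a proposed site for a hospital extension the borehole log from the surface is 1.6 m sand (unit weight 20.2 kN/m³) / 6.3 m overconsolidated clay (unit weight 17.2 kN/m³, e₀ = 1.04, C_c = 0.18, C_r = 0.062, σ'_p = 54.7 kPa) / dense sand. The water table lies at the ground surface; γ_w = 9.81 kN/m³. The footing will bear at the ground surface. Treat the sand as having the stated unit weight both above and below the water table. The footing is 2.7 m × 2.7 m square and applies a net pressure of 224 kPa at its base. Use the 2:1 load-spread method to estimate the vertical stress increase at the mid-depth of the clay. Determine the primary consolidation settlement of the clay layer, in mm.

S_c ≈ 83.4 mm

Mid-depth of clay below the ground surface: z = 1.6 + 6.3/2 = 4.75 m.
Total vertical stress at mid-clay: σ_v = 20.2×1.6 + 17.2×3.15 = 86.5 kPa.
Pore pressure: u = 9.81×(4.75 − 0) = 46.598 kPa.
Initial effective stress: σ'_0 = σ_v − u = 86.5 − 46.598 = 39.902 kPa.
Stress increase at mid-clay by the 2:1 spreading method:
Δσ = qBL/((B+z)(L+z)) = 224×2.7×2.7/((2.7+4.75)(2.7+4.75)) = 29.421 kPa
Final effective stress: σ'_f = 39.902 + 29.421 = 69.323 kPa.
σ'_f = 69.323 > σ'_p = 54.7 kPa, so the stress path crosses the preconsolidation pressure — recompression up to σ'_p, then virgin compression beyond:
S_c = H/(1+e₀)·[C_r·log₁₀(σ'_p/σ'_0) + C_c·log₁₀(σ'_f/σ'_p)]
    = 6.3/2.04 × [0.062×log₁₀(54.7/39.902) + 0.18×log₁₀(69.323/54.7)]
    = 3.0882 × [0.0084935 + 0.01852] = 0.08342 m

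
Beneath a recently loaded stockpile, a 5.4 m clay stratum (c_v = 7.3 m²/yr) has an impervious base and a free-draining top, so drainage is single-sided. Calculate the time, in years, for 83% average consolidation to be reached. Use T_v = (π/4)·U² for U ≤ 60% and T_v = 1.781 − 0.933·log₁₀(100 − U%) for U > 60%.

Drainage path length: H_d = H = 5.4 m (single drainage).
U > 60%: T_v = 1.781 − 0.933·log₁₀(100 − 83) = 0.63299.
t = T_v·H_d²/c_v = 0.63299×5.4²/7.3 = 2.528 years.

t ≈ 2.53 years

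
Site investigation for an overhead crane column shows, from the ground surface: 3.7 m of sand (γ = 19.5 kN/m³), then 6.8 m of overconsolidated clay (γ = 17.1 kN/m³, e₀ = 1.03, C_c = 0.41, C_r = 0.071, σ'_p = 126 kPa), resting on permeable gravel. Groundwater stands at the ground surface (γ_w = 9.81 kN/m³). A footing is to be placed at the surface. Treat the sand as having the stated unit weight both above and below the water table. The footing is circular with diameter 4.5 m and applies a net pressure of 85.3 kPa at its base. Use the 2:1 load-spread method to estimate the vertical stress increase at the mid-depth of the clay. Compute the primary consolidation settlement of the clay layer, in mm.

Mid-depth of clay below the ground surface: z = 3.7 + 6.8/2 = 7.1 m.
Total vertical stress at mid-clay: σ_v = 19.5×3.7 + 17.1×3.4 = 130.29 kPa.
Pore pressure: u = 9.81×(7.1 − 0) = 69.651 kPa.
Initial effective stress: σ'_0 = σ_v − u = 130.29 − 69.651 = 60.639 kPa.
Stress increase at mid-clay by the 2:1 spreading method:
Δσ ≈ qD²/(D+z)² = 85.3×4.5²/(4.5+7.1)² = 12.837 kPa
Final effective stress: σ'_f = 60.639 + 12.837 = 73.476 kPa.
σ'_f = 73.476 ≤ σ'_p = 126 kPa, so the clay remains overconsolidated and only the recompression index applies:
S_c = C_r·H/(1+e₀)·log₁₀(σ'_f/σ'_0) = 0.071×6.8/2.03×log₁₀(73.476/60.639)
    = 0.23784 × 0.083393 = 0.01983 m

S_c ≈ 19.8 mm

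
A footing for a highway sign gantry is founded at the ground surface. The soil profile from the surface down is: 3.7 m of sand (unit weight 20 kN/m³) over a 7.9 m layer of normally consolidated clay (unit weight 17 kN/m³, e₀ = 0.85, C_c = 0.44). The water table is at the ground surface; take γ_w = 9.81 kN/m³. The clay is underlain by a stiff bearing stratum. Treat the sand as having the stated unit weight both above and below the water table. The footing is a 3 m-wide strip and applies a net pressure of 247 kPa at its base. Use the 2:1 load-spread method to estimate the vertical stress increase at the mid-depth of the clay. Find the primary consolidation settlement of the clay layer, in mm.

Mid-depth of clay below the ground surface: z = 3.7 + 7.9/2 = 7.65 m.
Total vertical stress at mid-clay: σ_v = 20×3.7 + 17×3.95 = 141.15 kPa.
Pore pressure: u = 9.81×(7.65 − 0) = 75.047 kPa.
Initial effective stress: σ'_0 = σ_v − u = 141.15 − 75.047 = 66.103 kPa.
Stress increase at mid-clay by the 2:1 spreading method:
Δσ = qB/(B+z) = 247×3/(3+7.65) = 69.577 kPa
Final effective stress: σ'_f = σ'_0 + Δσ = 66.103 + 69.577 = 135.68 kPa.
Normally consolidated clay, so the full stress increment lies on the virgin compression line:
S_c = C_c·H/(1+e₀)·log₁₀(σ'_f/σ'_0) = 0.44×7.9/(1+0.85)×log₁₀(135.68/66.103)
    = 1.8789 × 0.31229 = 0.5868 m

S_c ≈ 587 mm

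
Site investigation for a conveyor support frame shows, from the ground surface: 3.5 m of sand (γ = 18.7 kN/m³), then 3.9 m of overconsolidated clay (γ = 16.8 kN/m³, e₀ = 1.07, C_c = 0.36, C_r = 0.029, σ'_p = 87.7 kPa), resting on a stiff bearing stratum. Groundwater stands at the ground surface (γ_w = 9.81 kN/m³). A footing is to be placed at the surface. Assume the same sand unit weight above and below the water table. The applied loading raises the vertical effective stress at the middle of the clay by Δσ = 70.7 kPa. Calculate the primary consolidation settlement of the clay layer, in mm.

S_c ≈ 96.9 mm

Mid-depth of clay below the ground surface: z = 3.5 + 3.9/2 = 5.45 m.
Total vertical stress at mid-clay: σ_v = 18.7×3.5 + 16.8×1.95 = 98.21 kPa.
Pore pressure: u = 9.81×(5.45 − 0) = 53.465 kPa.
Initial effective stress: σ'_0 = σ_v − u = 98.21 − 53.465 = 44.745 kPa.
Final effective stress: σ'_f = 44.745 + 70.7 = 115.44 kPa.
σ'_f = 115.44 > σ'_p = 87.7 kPa, so the stress path crosses the preconsolidation pressure — recompression up to σ'_p, then virgin compression beyond:
S_c = H/(1+e₀)·[C_r·log₁₀(σ'_p/σ'_0) + C_c·log₁₀(σ'_f/σ'_p)]
    = 3.9/2.07 × [0.029×log₁₀(87.7/44.745) + 0.36×log₁₀(115.44/87.7)]
    = 1.8841 × [0.0084754 + 0.042968] = 0.09692 m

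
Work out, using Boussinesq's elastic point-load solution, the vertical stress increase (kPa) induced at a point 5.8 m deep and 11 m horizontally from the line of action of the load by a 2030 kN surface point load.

Δσ_z ≈ 0.636 kPa

Boussinesq vertical stress below a point load on an elastic half-space:
Δσ_z = 3P/(2πz²) · [1 + (r/z)²]^(−5/2)
r/z = 11/5.8 = 1.8966; [1+(r/z)²]^(−5/2) = 0.022072.
Δσ_z = 3×2030/(2π×5.8²) × 0.022072 = 28.813 × 0.022072 = 0.636 kPa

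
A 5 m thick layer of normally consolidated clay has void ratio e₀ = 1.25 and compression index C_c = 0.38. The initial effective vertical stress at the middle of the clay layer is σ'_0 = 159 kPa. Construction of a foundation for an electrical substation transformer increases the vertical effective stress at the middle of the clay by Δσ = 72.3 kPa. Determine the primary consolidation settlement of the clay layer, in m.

S_c ≈ 0.137 m

Final effective stress: σ'_f = σ'_0 + Δσ = 159 + 72.3 = 231.3 kPa.
Normally consolidated clay, so the full stress increment lies on the virgin compression line:
S_c = C_c·H/(1+e₀)·log₁₀(σ'_f/σ'_0) = 0.38×5/(1+1.25)×log₁₀(231.3/159)
    = 0.84444 × 0.16278 = 0.1375 m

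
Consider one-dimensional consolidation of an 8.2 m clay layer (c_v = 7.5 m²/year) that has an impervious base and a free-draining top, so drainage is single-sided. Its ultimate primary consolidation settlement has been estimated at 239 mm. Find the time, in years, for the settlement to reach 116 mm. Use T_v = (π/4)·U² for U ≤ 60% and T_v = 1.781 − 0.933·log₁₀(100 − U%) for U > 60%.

t ≈ 1.66 years

Drainage path length: H_d = H = 8.2 m (single drainage).
U = S(t)/S_ult = 116/239 = 0.4854.
U ≤ 60%: T_v = (π/4)·U² = (π/4)×0.48536² = 0.18502.
t = T_v·H_d²/c_v = 0.18502×8.2²/7.5 = 1.659 years.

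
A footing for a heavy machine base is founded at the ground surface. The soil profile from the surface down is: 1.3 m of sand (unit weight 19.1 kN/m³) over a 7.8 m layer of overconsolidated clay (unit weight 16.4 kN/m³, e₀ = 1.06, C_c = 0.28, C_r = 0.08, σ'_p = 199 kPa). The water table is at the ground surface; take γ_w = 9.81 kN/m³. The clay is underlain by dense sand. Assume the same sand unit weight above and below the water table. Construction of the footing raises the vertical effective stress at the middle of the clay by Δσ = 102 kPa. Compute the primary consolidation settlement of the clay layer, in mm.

Mid-depth of clay below the ground surface: z = 1.3 + 7.8/2 = 5.2 m.
Total vertical stress at mid-clay: σ_v = 19.1×1.3 + 16.4×3.9 = 88.79 kPa.
Pore pressure: u = 9.81×(5.2 − 0) = 51.012 kPa.
Initial effective stress: σ'_0 = σ_v − u = 88.79 − 51.012 = 37.778 kPa.
Final effective stress: σ'_f = 37.778 + 102 = 139.78 kPa.
σ'_f = 139.78 ≤ σ'_p = 199 kPa, so the clay remains overconsolidated and only the recompression index applies:
S_c = C_r·H/(1+e₀)·log₁₀(σ'_f/σ'_0) = 0.08×7.8/2.06×log₁₀(139.78/37.778)
    = 0.30291 × 0.56821 = 0.1721 m

S_c ≈ 172 mm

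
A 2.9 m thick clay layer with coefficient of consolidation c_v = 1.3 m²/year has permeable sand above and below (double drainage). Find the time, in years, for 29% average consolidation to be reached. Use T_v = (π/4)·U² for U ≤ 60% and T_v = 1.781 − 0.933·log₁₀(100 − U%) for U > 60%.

Drainage path length: H_d = H/2 = 1.45 m (double drainage).
U ≤ 60%: T_v = (π/4)·U² = (π/4)×0.29² = 0.066052.
t = T_v·H_d²/c_v = 0.066052×1.45²/1.3 = 0.1068 years.

t ≈ 0.107 years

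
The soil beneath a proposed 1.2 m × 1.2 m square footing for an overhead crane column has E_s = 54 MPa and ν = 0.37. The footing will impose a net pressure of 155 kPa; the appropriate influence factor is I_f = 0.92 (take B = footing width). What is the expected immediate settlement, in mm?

S_e ≈ 2.74 mm

Immediate (elastic) settlement: S_e = q·B·(1−ν²)/E_s · I_f.
E_s = 54 MPa = 54000 kPa.
S_e = 155 × 1.2 × (1 − 0.37²) / 54000 × 0.92
    = 155 × 1.2 × 0.8631 / 54000 × 0.92
    = 0.002735 m = 2.735 mm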